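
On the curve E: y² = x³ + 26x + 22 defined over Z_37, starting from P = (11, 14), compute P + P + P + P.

(26, 12)

Double-and-add on 4 = (100)₂. Start with P = (11, 14) for the leading 1-bit.
double: tangent at (11, 14): λ = (3·11² + 26)/(2·14) ≡ 19/28. 28⁻¹ ≡ 4 (mod 37), so λ ≡ 19·4 ≡ 2.
  x = λ² - 11 - 11 = 4 - 22 ≡ 19; y = λ·(11 - 19) - 14 ≡ 7. → (19, 7)
double: tangent at (19, 7): λ = (3·19² + 26)/(2·7) ≡ 36/14. 14⁻¹ ≡ 8 (mod 37), so λ ≡ 36·8 ≡ 29.
  x = λ² - 19 - 19 = 841 - 38 ≡ 26; y = λ·(19 - 26) - 7 ≡ 12. → (26, 12)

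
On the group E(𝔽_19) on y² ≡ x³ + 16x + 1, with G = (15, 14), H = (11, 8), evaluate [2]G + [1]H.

(5, 15)

First 2G:
Repeated addition: build up to 2G.
2G: tangent at (15, 14): λ = (3·15² + 16)/(2·14) ≡ 7/9. 9⁻¹ ≡ 17 (mod 19), so λ ≡ 7·17 ≡ 5.
  x = λ² - 15 - 15 = 25 - 30 ≡ 14; y = λ·(15 - 14) - 14 ≡ 10. → (14, 10)
2G = (14, 10).
Finally 2G + H:
(14, 10) + (11, 8). λ = (8 - 10)/(11 - 14) ≡ 17/16 mod 19. 16⁻¹ ≡ 6 (mod 19), so λ ≡ 7.
  x = λ² - 14 - 11 = 49 - 25 ≡ 5; y = λ·(14 - 5) - 10 ≡ 15. → (5, 15)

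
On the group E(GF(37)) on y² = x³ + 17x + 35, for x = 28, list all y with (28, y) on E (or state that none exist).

2, 35

x³ + 17x + 35 = 22463 ≡ 4 (mod 37).
Square roots of 4 mod 37: 2 and 35 (since 2² = 4 ≡ 4).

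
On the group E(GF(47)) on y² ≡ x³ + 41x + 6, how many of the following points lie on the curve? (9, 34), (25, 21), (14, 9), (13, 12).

(9, 34): 34² ≡ 28, rhs ≡ 23 → off.
(25, 21): 21² ≡ 18, rhs ≡ 18 → on.
(14, 9): 9² ≡ 34, rhs ≡ 34 → on.
(13, 12): 12² ≡ 3, rhs ≡ 10 → off.

2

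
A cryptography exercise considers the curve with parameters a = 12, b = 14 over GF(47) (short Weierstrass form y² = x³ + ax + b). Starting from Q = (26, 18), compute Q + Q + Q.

(14, 24)

Repeated addition: build up to 3Q.
2Q: tangent at (26, 18): λ = (3·26² + 12)/(2·18) ≡ 19/36. 36⁻¹ ≡ 17 (mod 47), so λ ≡ 19·17 ≡ 41.
  x = λ² - 26 - 26 = 1681 - 52 ≡ 31; y = λ·(26 - 31) - 18 ≡ 12. → (31, 12)
3Q: (31, 12) + (26, 18). λ = (18 - 12)/(26 - 31) ≡ 6/42 mod 47. 42⁻¹ ≡ 28 (mod 47), so λ ≡ 27.
  x = λ² - 31 - 26 = 729 - 57 ≡ 14; y = λ·(31 - 14) - 12 ≡ 24. → (14, 24)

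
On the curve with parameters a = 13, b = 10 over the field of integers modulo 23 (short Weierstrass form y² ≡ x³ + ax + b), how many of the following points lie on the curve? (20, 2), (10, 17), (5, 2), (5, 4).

(20, 2): 2² ≡ 4, rhs ≡ 13 → off.
(10, 17): 17² ≡ 13, rhs ≡ 13 → on.
(5, 2): 2² ≡ 4, rhs ≡ 16 → off.
(5, 4): 4² ≡ 16, rhs ≡ 16 → on.

2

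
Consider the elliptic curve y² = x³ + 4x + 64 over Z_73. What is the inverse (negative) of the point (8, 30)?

-(8, 30) = (8, -30 mod 73) = (8, 43).

(8, 43)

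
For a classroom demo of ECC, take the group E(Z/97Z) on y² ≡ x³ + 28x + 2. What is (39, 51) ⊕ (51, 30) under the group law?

(4, 9)

(39, 51) + (51, 30). λ = (30 - 51)/(51 - 39) ≡ 76/12 mod 97. 12⁻¹ ≡ 89 (mod 97) since 12·89 = 1068 ≡ 1, so λ ≡ 71.
  x = λ² - 39 - 51 = 5041 - 90 ≡ 4; y = λ·(39 - 4) - 51 ≡ 9. → (4, 9)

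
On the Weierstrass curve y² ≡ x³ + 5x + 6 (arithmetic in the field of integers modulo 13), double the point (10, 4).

(9, 0)

tangent at (10, 4): λ = (3·10² + 5)/(2·4) ≡ 6/8. 8⁻¹ ≡ 5 (mod 13) since 8·5 = 40 ≡ 1, so λ ≡ 6·5 ≡ 4.
  x = λ² - 10 - 10 = 16 - 20 ≡ 9; y = λ·(10 - 9) - 4 ≡ 0. → (9, 0)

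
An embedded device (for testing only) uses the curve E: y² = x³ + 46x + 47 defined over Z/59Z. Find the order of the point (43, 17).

12

2P: tangent at (43, 17): λ = (3·43² + 46)/(2·17) ≡ 47/34. 34⁻¹ ≡ 33 (mod 59), so λ ≡ 47·33 ≡ 17.
  x = λ² - 43 - 43 = 289 - 86 ≡ 26; y = λ·(43 - 26) - 17 ≡ 36. → (26, 36)
3P: (26, 36) + (43, 17). λ = (17 - 36)/(43 - 26) ≡ 40/17 mod 59. 17⁻¹ ≡ 7 (mod 59) since 17·7 = 119 ≡ 1, so λ ≡ 44.
  x = λ² - 26 - 43 = 1936 - 69 ≡ 38; y = λ·(26 - 38) - 36 ≡ 26. → (38, 26)
4P: (38, 26) + (43, 17). λ = (17 - 26)/(43 - 38) ≡ 50/5 mod 59. 5⁻¹ ≡ 12 (mod 59) since 5·12 = 60 ≡ 1, so λ ≡ 10.
  x = λ² - 38 - 43 = 100 - 81 ≡ 19; y = λ·(38 - 19) - 26 ≡ 46. → (19, 46)
5P: (19, 46) + (43, 17). λ = (17 - 46)/(43 - 19) ≡ 30/24 mod 59. 24⁻¹ ≡ 32 (mod 59) since 24·32 = 768 ≡ 1, so λ ≡ 16.
  x = λ² - 19 - 43 = 256 - 62 ≡ 17; y = λ·(19 - 17) - 46 ≡ 45. → (17, 45)
6P: (17, 45) + (43, 17). λ = (17 - 45)/(43 - 17) ≡ 31/26 mod 59. 26⁻¹ ≡ 25 (mod 59) since 26·25 = 650 ≡ 1, so λ ≡ 8.
  x = λ² - 17 - 43 = 64 - 60 ≡ 4; y = λ·(17 - 4) - 45 ≡ 0. → (4, 0)
7P: (4, 0) + (43, 17). λ = (17 - 0)/(43 - 4) ≡ 17/39 mod 59. 39⁻¹ ≡ 56 (mod 59), so λ ≡ 8.
  x = λ² - 4 - 43 = 64 - 47 ≡ 17; y = λ·(4 - 17) - 0 ≡ 14. → (17, 14)
8P: (17, 14) + (43, 17). λ = (17 - 14)/(43 - 17) ≡ 3/26 mod 59. 26⁻¹ ≡ 25 (mod 59) since 26·25 = 650 ≡ 1, so λ ≡ 16.
  x = λ² - 17 - 43 = 256 - 60 ≡ 19; y = λ·(17 - 19) - 14 ≡ 13. → (19, 13)
9P: (19, 13) + (43, 17). λ = (17 - 13)/(43 - 19) ≡ 4/24 mod 59. 24⁻¹ ≡ 32 (mod 59), so λ ≡ 10.
  x = λ² - 19 - 43 = 100 - 62 ≡ 38; y = λ·(19 - 38) - 13 ≡ 33. → (38, 33)
10P: (38, 33) + (43, 17). λ = (17 - 33)/(43 - 38) ≡ 43/5 mod 59. 5⁻¹ ≡ 12 (mod 59), so λ ≡ 44.
  x = λ² - 38 - 43 = 1936 - 81 ≡ 26; y = λ·(38 - 26) - 33 ≡ 23. → (26, 23)
11P: (26, 23) + (43, 17). λ = (17 - 23)/(43 - 26) ≡ 53/17 mod 59. 17⁻¹ ≡ 7 (mod 59) since 17·7 = 119 ≡ 1, so λ ≡ 17.
  x = λ² - 26 - 43 = 289 - 69 ≡ 43; y = λ·(26 - 43) - 23 ≡ 42. → (43, 42)
12P: (43, 42) + (43, 17): same x and y₁ ≡ -y₂, so the sum is the point at infinity.
12P = the point at infinity, so the order is 12.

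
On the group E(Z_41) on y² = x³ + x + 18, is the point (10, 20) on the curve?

y² = 20² ≡ 31; x³ + 1x + 18 = 1028 ≡ 3 (mod 41). 31 ≠ 3.

no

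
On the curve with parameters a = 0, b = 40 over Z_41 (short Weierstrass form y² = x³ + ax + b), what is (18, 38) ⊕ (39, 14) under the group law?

(18, 38) + (39, 14). λ = (14 - 38)/(39 - 18) ≡ 17/21 mod 41. 21⁻¹ ≡ 2 (mod 41) since 21·2 = 42 ≡ 1, so λ ≡ 34.
  x = λ² - 18 - 39 = 1156 - 57 ≡ 33; y = λ·(18 - 33) - 38 ≡ 26. → (33, 26)

(33, 26)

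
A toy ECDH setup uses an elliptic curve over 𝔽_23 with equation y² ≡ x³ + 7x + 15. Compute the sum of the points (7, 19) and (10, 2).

(10, 21)

(7, 19) + (10, 2). λ = (2 - 19)/(10 - 7) ≡ 6/3 mod 23. 3⁻¹ ≡ 8 (mod 23) since 3·8 = 24 ≡ 1, so λ ≡ 2.
  x = λ² - 7 - 10 = 4 - 17 ≡ 10; y = λ·(7 - 10) - 19 ≡ 21. → (10, 21)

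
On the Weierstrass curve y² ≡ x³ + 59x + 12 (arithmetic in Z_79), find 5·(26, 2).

Write G = (26, 2).
Double-and-add on 5 = (101)₂. Start with G = (26, 2) for the leading 1-bit.
double: tangent at (26, 2): λ = (3·26² + 59)/(2·2) ≡ 33/4. 4⁻¹ ≡ 20 (mod 79) since 4·20 = 80 ≡ 1, so λ ≡ 33·20 ≡ 28.
  x = λ² - 26 - 26 = 784 - 52 ≡ 21; y = λ·(26 - 21) - 2 ≡ 59. → (21, 59)
double: tangent at (21, 59): λ = (3·21² + 59)/(2·59) ≡ 39/39. 39⁻¹ ≡ 77 (mod 79), so λ ≡ 39·77 ≡ 1.
  x = λ² - 21 - 21 = 1 - 42 ≡ 38; y = λ·(21 - 38) - 59 ≡ 3. → (38, 3)
add G: (38, 3) + (26, 2). λ = (2 - 3)/(26 - 38) ≡ 78/67 mod 79. 67⁻¹ ≡ 46 (mod 79), so λ ≡ 33.
  x = λ² - 38 - 26 = 1089 - 64 ≡ 77; y = λ·(38 - 77) - 3 ≡ 53. → (77, 53)

(77, 53)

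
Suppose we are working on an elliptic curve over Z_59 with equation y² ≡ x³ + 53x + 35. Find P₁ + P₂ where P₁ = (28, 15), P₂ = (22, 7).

(28, 15) + (22, 7). λ = (7 - 15)/(22 - 28) ≡ 51/53 mod 59. 53⁻¹ ≡ 49 (mod 59) since 53·49 = 2597 ≡ 1, so λ ≡ 21.
  x = λ² - 28 - 22 = 441 - 50 ≡ 37; y = λ·(28 - 37) - 15 ≡ 32. → (37, 32)

(37, 32)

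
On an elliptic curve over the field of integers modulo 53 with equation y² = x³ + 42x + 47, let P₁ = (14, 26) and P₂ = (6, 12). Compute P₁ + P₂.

(14, 26) + (6, 12). λ = (12 - 26)/(6 - 14) ≡ 39/45 mod 53. 45⁻¹ ≡ 33 (mod 53), so λ ≡ 15.
  x = λ² - 14 - 6 = 225 - 20 ≡ 46; y = λ·(14 - 46) - 26 ≡ 24. → (46, 24)

(46, 24)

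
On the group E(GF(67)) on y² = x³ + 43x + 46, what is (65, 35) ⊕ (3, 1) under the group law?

(65, 35) + (3, 1). λ = (1 - 35)/(3 - 65) ≡ 33/5 mod 67. 5⁻¹ ≡ 27 (mod 67) since 5·27 = 135 ≡ 1, so λ ≡ 20.
  x = λ² - 65 - 3 = 400 - 68 ≡ 64; y = λ·(65 - 64) - 35 ≡ 52. → (64, 52)

(64, 52)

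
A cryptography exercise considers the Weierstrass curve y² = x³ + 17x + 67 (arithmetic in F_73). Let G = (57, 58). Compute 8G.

O

Double-and-add on 8 = (1000)₂. Start with G = (57, 58) for the leading 1-bit.
double: tangent at (57, 58): λ = (3·57² + 17)/(2·58) ≡ 55/43. 43⁻¹ ≡ 17 (mod 73) since 43·17 = 731 ≡ 1, so λ ≡ 55·17 ≡ 59.
  x = λ² - 57 - 57 = 3481 - 114 ≡ 9; y = λ·(57 - 9) - 58 ≡ 0. → (9, 0)
double: (9, 0) + (9, 0): same x and y₁ ≡ -y₂, so the sum is O.
double: O + O = O (identity).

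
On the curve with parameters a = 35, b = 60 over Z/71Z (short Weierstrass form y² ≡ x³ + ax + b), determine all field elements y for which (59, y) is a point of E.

x³ + 35x + 60 = 207504 ≡ 42 (mod 71).
42 is a non-residue mod 71; no y exists.

none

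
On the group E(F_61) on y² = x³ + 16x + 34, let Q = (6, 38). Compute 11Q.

(11, 4)

Double-and-add on 11 = (1011)₂. Start with Q = (6, 38) for the leading 1-bit.
double: tangent at (6, 38): λ = (3·6² + 16)/(2·38) ≡ 2/15. 15⁻¹ ≡ 57 (mod 61) since 15·57 = 855 ≡ 1, so λ ≡ 2·57 ≡ 53.
  x = λ² - 6 - 6 = 2809 - 12 ≡ 52; y = λ·(6 - 52) - 38 ≡ 25. → (52, 25)
double: tangent at (52, 25): λ = (3·52² + 16)/(2·25) ≡ 15/50. 50⁻¹ ≡ 11 (mod 61), so λ ≡ 15·11 ≡ 43.
  x = λ² - 52 - 52 = 1849 - 104 ≡ 37; y = λ·(52 - 37) - 25 ≡ 10. → (37, 10)
add Q: (37, 10) + (6, 38). λ = (38 - 10)/(6 - 37) ≡ 28/30 mod 61. 30⁻¹ ≡ 59 (mod 61) since 30·59 = 1770 ≡ 1, so λ ≡ 5.
  x = λ² - 37 - 6 = 25 - 43 ≡ 43; y = λ·(37 - 43) - 10 ≡ 21. → (43, 21)
double: tangent at (43, 21): λ = (3·43² + 16)/(2·21) ≡ 12/42. 42⁻¹ ≡ 16 (mod 61), so λ ≡ 12·16 ≡ 9.
  x = λ² - 43 - 43 = 81 - 86 ≡ 56; y = λ·(43 - 56) - 21 ≡ 45. → (56, 45)
add Q: (56, 45) + (6, 38). λ = (38 - 45)/(6 - 56) ≡ 54/11 mod 61. 11⁻¹ ≡ 50 (mod 61) since 11·50 = 550 ≡ 1, so λ ≡ 16.
  x = λ² - 56 - 6 = 256 - 62 ≡ 11; y = λ·(56 - 11) - 45 ≡ 4. → (11, 4)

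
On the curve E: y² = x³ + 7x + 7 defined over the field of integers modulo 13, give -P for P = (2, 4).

-(2, 4) = (2, -4 mod 13) = (2, 9).

(2, 9)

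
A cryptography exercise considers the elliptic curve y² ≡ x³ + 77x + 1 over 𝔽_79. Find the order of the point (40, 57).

2P: tangent at (40, 57): λ = (3·40² + 77)/(2·57) ≡ 58/35. 35⁻¹ ≡ 70 (mod 79) since 35·70 = 2450 ≡ 1, so λ ≡ 58·70 ≡ 31.
  x = λ² - 40 - 40 = 961 - 80 ≡ 12; y = λ·(40 - 12) - 57 ≡ 21. → (12, 21)
3P: (12, 21) + (40, 57). λ = (57 - 21)/(40 - 12) ≡ 36/28 mod 79. 28⁻¹ ≡ 48 (mod 79) since 28·48 = 1344 ≡ 1, so λ ≡ 69.
  x = λ² - 12 - 40 = 4761 - 52 ≡ 48; y = λ·(12 - 48) - 21 ≡ 23. → (48, 23)
4P: (48, 23) + (40, 57). λ = (57 - 23)/(40 - 48) ≡ 34/71 mod 79. 71⁻¹ ≡ 69 (mod 79) since 71·69 = 4899 ≡ 1, so λ ≡ 55.
  x = λ² - 48 - 40 = 3025 - 88 ≡ 14; y = λ·(48 - 14) - 23 ≡ 30. → (14, 30)
5P: (14, 30) + (40, 57). λ = (57 - 30)/(40 - 14) ≡ 27/26 mod 79. 26⁻¹ ≡ 76 (mod 79), so λ ≡ 77.
  x = λ² - 14 - 40 = 5929 - 54 ≡ 29; y = λ·(14 - 29) - 30 ≡ 0. → (29, 0)
6P: (29, 0) + (40, 57). λ = (57 - 0)/(40 - 29) ≡ 57/11 mod 79. 11⁻¹ ≡ 36 (mod 79) since 11·36 = 396 ≡ 1, so λ ≡ 77.
  x = λ² - 29 - 40 = 5929 - 69 ≡ 14; y = λ·(29 - 14) - 0 ≡ 49. → (14, 49)
7P: (14, 49) + (40, 57). λ = (57 - 49)/(40 - 14) ≡ 8/26 mod 79. 26⁻¹ ≡ 76 (mod 79) since 26·76 = 1976 ≡ 1, so λ ≡ 55.
  x = λ² - 14 - 40 = 3025 - 54 ≡ 48; y = λ·(14 - 48) - 49 ≡ 56. → (48, 56)
8P: (48, 56) + (40, 57). λ = (57 - 56)/(40 - 48) ≡ 1/71 mod 79. 71⁻¹ ≡ 69 (mod 79) since 71·69 = 4899 ≡ 1, so λ ≡ 69.
  x = λ² - 48 - 40 = 4761 - 88 ≡ 12; y = λ·(48 - 12) - 56 ≡ 58. → (12, 58)
9P: (12, 58) + (40, 57). λ = (57 - 58)/(40 - 12) ≡ 78/28 mod 79. 28⁻¹ ≡ 48 (mod 79), so λ ≡ 31.
  x = λ² - 12 - 40 = 961 - 52 ≡ 40; y = λ·(12 - 40) - 58 ≡ 22. → (40, 22)
10P: (40, 22) + (40, 57): same x and y₁ ≡ -y₂, so the sum is ∞.
10P = ∞, so the order is 10.

10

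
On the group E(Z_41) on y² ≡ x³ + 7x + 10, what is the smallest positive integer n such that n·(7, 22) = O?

10

2P: tangent at (7, 22): λ = (3·7² + 7)/(2·22) ≡ 31/3. 3⁻¹ ≡ 14 (mod 41) since 3·14 = 42 ≡ 1, so λ ≡ 31·14 ≡ 24.
  x = λ² - 7 - 7 = 576 - 14 ≡ 29; y = λ·(7 - 29) - 22 ≡ 24. → (29, 24)
3P: (29, 24) + (7, 22). λ = (22 - 24)/(7 - 29) ≡ 39/19 mod 41. 19⁻¹ ≡ 13 (mod 41), so λ ≡ 15.
  x = λ² - 29 - 7 = 225 - 36 ≡ 25; y = λ·(29 - 25) - 24 ≡ 36. → (25, 36)
4P: (25, 36) + (7, 22). λ = (22 - 36)/(7 - 25) ≡ 27/23 mod 41. 23⁻¹ ≡ 25 (mod 41) since 23·25 = 575 ≡ 1, so λ ≡ 19.
  x = λ² - 25 - 7 = 361 - 32 ≡ 1; y = λ·(25 - 1) - 36 ≡ 10. → (1, 10)
5P: (1, 10) + (7, 22). λ = (22 - 10)/(7 - 1) ≡ 12/6 mod 41. 6⁻¹ ≡ 7 (mod 41), so λ ≡ 2.
  x = λ² - 1 - 7 = 4 - 8 ≡ 37; y = λ·(1 - 37) - 10 ≡ 0. → (37, 0)
6P: (37, 0) + (7, 22). λ = (22 - 0)/(7 - 37) ≡ 22/11 mod 41. 11⁻¹ ≡ 15 (mod 41), so λ ≡ 2.
  x = λ² - 37 - 7 = 4 - 44 ≡ 1; y = λ·(37 - 1) - 0 ≡ 31. → (1, 31)
7P: (1, 31) + (7, 22). λ = (22 - 31)/(7 - 1) ≡ 32/6 mod 41. 6⁻¹ ≡ 7 (mod 41), so λ ≡ 19.
  x = λ² - 1 - 7 = 361 - 8 ≡ 25; y = λ·(1 - 25) - 31 ≡ 5. → (25, 5)
8P: (25, 5) + (7, 22). λ = (22 - 5)/(7 - 25) ≡ 17/23 mod 41. 23⁻¹ ≡ 25 (mod 41), so λ ≡ 15.
  x = λ² - 25 - 7 = 225 - 32 ≡ 29; y = λ·(25 - 29) - 5 ≡ 17. → (29, 17)
9P: (29, 17) + (7, 22). λ = (22 - 17)/(7 - 29) ≡ 5/19 mod 41. 19⁻¹ ≡ 13 (mod 41), so λ ≡ 24.
  x = λ² - 29 - 7 = 576 - 36 ≡ 7; y = λ·(29 - 7) - 17 ≡ 19. → (7, 19)
10P: (7, 19) + (7, 22): same x and y₁ ≡ -y₂, so the sum is O.
10P = O, so the order is 10.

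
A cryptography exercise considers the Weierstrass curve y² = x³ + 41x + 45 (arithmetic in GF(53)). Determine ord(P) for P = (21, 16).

2P: tangent at (21, 16): λ = (3·21² + 41)/(2·16) ≡ 39/32. 32⁻¹ ≡ 5 (mod 53) since 32·5 = 160 ≡ 1, so λ ≡ 39·5 ≡ 36.
  x = λ² - 21 - 21 = 1296 - 42 ≡ 35; y = λ·(21 - 35) - 16 ≡ 10. → (35, 10)
3P: (35, 10) + (21, 16). λ = (16 - 10)/(21 - 35) ≡ 6/39 mod 53. 39⁻¹ ≡ 34 (mod 53), so λ ≡ 45.
  x = λ² - 35 - 21 = 2025 - 56 ≡ 8; y = λ·(35 - 8) - 10 ≡ 39. → (8, 39)
4P: (8, 39) + (21, 16). λ = (16 - 39)/(21 - 8) ≡ 30/13 mod 53. 13⁻¹ ≡ 49 (mod 53) since 13·49 = 637 ≡ 1, so λ ≡ 39.
  x = λ² - 8 - 21 = 1521 - 29 ≡ 8; y = λ·(8 - 8) - 39 ≡ 14. → (8, 14)
5P: (8, 14) + (21, 16). λ = (16 - 14)/(21 - 8) ≡ 2/13 mod 53. 13⁻¹ ≡ 49 (mod 53) since 13·49 = 637 ≡ 1, so λ ≡ 45.
  x = λ² - 8 - 21 = 2025 - 29 ≡ 35; y = λ·(8 - 35) - 14 ≡ 43. → (35, 43)
6P: (35, 43) + (21, 16). λ = (16 - 43)/(21 - 35) ≡ 26/39 mod 53. 39⁻¹ ≡ 34 (mod 53), so λ ≡ 36.
  x = λ² - 35 - 21 = 1296 - 56 ≡ 21; y = λ·(35 - 21) - 43 ≡ 37. → (21, 37)
7P: (21, 37) + (21, 16): same x and y₁ ≡ -y₂, so the sum is ∞.
7P = ∞, so the order is 7.

7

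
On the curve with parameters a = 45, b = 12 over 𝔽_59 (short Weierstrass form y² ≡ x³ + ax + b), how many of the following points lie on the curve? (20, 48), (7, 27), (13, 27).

(20, 48): 48² ≡ 3, rhs ≡ 3 → on.
(7, 27): 27² ≡ 21, rhs ≡ 21 → on.
(13, 27): 27² ≡ 21, rhs ≡ 21 → on.

3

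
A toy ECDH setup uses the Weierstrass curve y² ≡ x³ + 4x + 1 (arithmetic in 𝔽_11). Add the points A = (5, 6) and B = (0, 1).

(7, 3)

(5, 6) + (0, 1). λ = (1 - 6)/(0 - 5) ≡ 6/6 mod 11. 6⁻¹ ≡ 2 (mod 11), so λ ≡ 1.
  x = λ² - 5 - 0 = 1 - 5 ≡ 7; y = λ·(5 - 7) - 6 ≡ 3. → (7, 3)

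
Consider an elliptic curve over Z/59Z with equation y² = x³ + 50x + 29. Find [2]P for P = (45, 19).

tangent at (45, 19): λ = (3·45² + 50)/(2·19) ≡ 48/38. 38⁻¹ ≡ 14 (mod 59) since 38·14 = 532 ≡ 1, so λ ≡ 48·14 ≡ 23.
  x = λ² - 45 - 45 = 529 - 90 ≡ 26; y = λ·(45 - 26) - 19 ≡ 5. → (26, 5)

(26, 5)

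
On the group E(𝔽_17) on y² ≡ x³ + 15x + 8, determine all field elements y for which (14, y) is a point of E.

x³ + 15x + 8 = 2962 ≡ 4 (mod 17).
Square roots of 4 mod 17: 2 and 15 (since 2² = 4 ≡ 4).

2, 15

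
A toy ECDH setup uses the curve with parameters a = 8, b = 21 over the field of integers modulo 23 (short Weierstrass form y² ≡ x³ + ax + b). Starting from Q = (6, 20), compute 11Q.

(20, 19)

Double-and-add on 11 = (1011)₂. Start with Q = (6, 20) for the leading 1-bit.
double: tangent at (6, 20): λ = (3·6² + 8)/(2·20) ≡ 1/17. 17⁻¹ ≡ 19 (mod 23), so λ ≡ 1·19 ≡ 19.
  x = λ² - 6 - 6 = 361 - 12 ≡ 4; y = λ·(6 - 4) - 20 ≡ 18. → (4, 18)
double: tangent at (4, 18): λ = (3·4² + 8)/(2·18) ≡ 10/13. 13⁻¹ ≡ 16 (mod 23), so λ ≡ 10·16 ≡ 22.
  x = λ² - 4 - 4 = 484 - 8 ≡ 16; y = λ·(4 - 16) - 18 ≡ 17. → (16, 17)
add Q: (16, 17) + (6, 20). λ = (20 - 17)/(6 - 16) ≡ 3/13 mod 23. 13⁻¹ ≡ 16 (mod 23) since 13·16 = 208 ≡ 1, so λ ≡ 2.
  x = λ² - 16 - 6 = 4 - 22 ≡ 5; y = λ·(16 - 5) - 17 ≡ 5. → (5, 5)
double: tangent at (5, 5): λ = (3·5² + 8)/(2·5) ≡ 14/10. 10⁻¹ ≡ 7 (mod 23), so λ ≡ 14·7 ≡ 6.
  x = λ² - 5 - 5 = 36 - 10 ≡ 3; y = λ·(5 - 3) - 5 ≡ 7. → (3, 7)
add Q: (3, 7) + (6, 20). λ = (20 - 7)/(6 - 3) ≡ 13/3 mod 23. 3⁻¹ ≡ 8 (mod 23), so λ ≡ 12.
  x = λ² - 3 - 6 = 144 - 9 ≡ 20; y = λ·(3 - 20) - 7 ≡ 19. → (20, 19)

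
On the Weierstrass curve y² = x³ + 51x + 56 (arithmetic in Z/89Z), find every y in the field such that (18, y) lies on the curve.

24, 65

x³ + 51x + 56 = 6806 ≡ 42 (mod 89).
Square roots of 42 mod 89: 24 and 65 (since 24² = 576 ≡ 42).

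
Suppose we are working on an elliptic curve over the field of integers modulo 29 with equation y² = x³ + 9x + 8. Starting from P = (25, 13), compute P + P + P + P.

Repeated addition: build up to 4P.
2P: tangent at (25, 13): λ = (3·25² + 9)/(2·13) ≡ 28/26. 26⁻¹ ≡ 19 (mod 29) since 26·19 = 494 ≡ 1, so λ ≡ 28·19 ≡ 10.
  x = λ² - 25 - 25 = 100 - 50 ≡ 21; y = λ·(25 - 21) - 13 ≡ 27. → (21, 27)
3P: (21, 27) + (25, 13). λ = (13 - 27)/(25 - 21) ≡ 15/4 mod 29. 4⁻¹ ≡ 22 (mod 29), so λ ≡ 11.
  x = λ² - 21 - 25 = 121 - 46 ≡ 17; y = λ·(21 - 17) - 27 ≡ 17. → (17, 17)
4P: (17, 17) + (25, 13). λ = (13 - 17)/(25 - 17) ≡ 25/8 mod 29. 8⁻¹ ≡ 11 (mod 29) since 8·11 = 88 ≡ 1, so λ ≡ 14.
  x = λ² - 17 - 25 = 196 - 42 ≡ 9; y = λ·(17 - 9) - 17 ≡ 8. → (9, 8)

(9, 8)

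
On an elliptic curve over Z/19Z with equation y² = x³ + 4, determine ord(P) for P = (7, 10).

7

2P: tangent at (7, 10): λ = (3·7² + 0)/(2·10) ≡ 14/1. 1⁻¹ ≡ 1 (mod 19), so λ ≡ 14·1 ≡ 14.
  x = λ² - 7 - 7 = 196 - 14 ≡ 11; y = λ·(7 - 11) - 10 ≡ 10. → (11, 10)
3P: (11, 10) + (7, 10). λ = (10 - 10)/(7 - 11) ≡ 0/15 mod 19. 15⁻¹ ≡ 14 (mod 19), so λ ≡ 0.
  x = λ² - 11 - 7 = 0 - 18 ≡ 1; y = λ·(11 - 1) - 10 ≡ 9. → (1, 9)
4P: (1, 9) + (7, 10). λ = (10 - 9)/(7 - 1) ≡ 1/6 mod 19. 6⁻¹ ≡ 16 (mod 19), so λ ≡ 16.
  x = λ² - 1 - 7 = 256 - 8 ≡ 1; y = λ·(1 - 1) - 9 ≡ 10. → (1, 10)
5P: (1, 10) + (7, 10). λ = (10 - 10)/(7 - 1) ≡ 0/6 mod 19. 6⁻¹ ≡ 16 (mod 19) since 6·16 = 96 ≡ 1, so λ ≡ 0.
  x = λ² - 1 - 7 = 0 - 8 ≡ 11; y = λ·(1 - 11) - 10 ≡ 9. → (11, 9)
6P: (11, 9) + (7, 10). λ = (10 - 9)/(7 - 11) ≡ 1/15 mod 19. 15⁻¹ ≡ 14 (mod 19), so λ ≡ 14.
  x = λ² - 11 - 7 = 196 - 18 ≡ 7; y = λ·(11 - 7) - 9 ≡ 9. → (7, 9)
7P: (7, 9) + (7, 10): same x and y₁ ≡ -y₂, so the sum is O.
7P = O, so the order is 7.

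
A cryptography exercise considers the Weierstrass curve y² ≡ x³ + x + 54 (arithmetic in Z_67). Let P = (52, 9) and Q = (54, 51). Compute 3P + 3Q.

First 3P:
Repeated addition: build up to 3P.
2P: tangent at (52, 9): λ = (3·52² + 1)/(2·9) ≡ 6/18. 18⁻¹ ≡ 41 (mod 67), so λ ≡ 6·41 ≡ 45.
  x = λ² - 52 - 52 = 2025 - 104 ≡ 45; y = λ·(52 - 45) - 9 ≡ 38. → (45, 38)
3P: (45, 38) + (52, 9). λ = (9 - 38)/(52 - 45) ≡ 38/7 mod 67. 7⁻¹ ≡ 48 (mod 67), so λ ≡ 15.
  x = λ² - 45 - 52 = 225 - 97 ≡ 61; y = λ·(45 - 61) - 38 ≡ 57. → (61, 57)
3P = (61, 57).
Next 3Q:
Repeated addition: build up to 3Q.
2Q: tangent at (54, 51): λ = (3·54² + 1)/(2·51) ≡ 39/35. 35⁻¹ ≡ 23 (mod 67) since 35·23 = 805 ≡ 1, so λ ≡ 39·23 ≡ 26.
  x = λ² - 54 - 54 = 676 - 108 ≡ 32; y = λ·(54 - 32) - 51 ≡ 52. → (32, 52)
3Q: (32, 52) + (54, 51). λ = (51 - 52)/(54 - 32) ≡ 66/22 mod 67. 22⁻¹ ≡ 64 (mod 67) since 22·64 = 1408 ≡ 1, so λ ≡ 3.
  x = λ² - 32 - 54 = 9 - 86 ≡ 57; y = λ·(32 - 57) - 52 ≡ 7. → (57, 7)
3Q = (57, 7).
Finally 3P + 3Q:
(61, 57) + (57, 7). λ = (7 - 57)/(57 - 61) ≡ 17/63 mod 67. 63⁻¹ ≡ 50 (mod 67) since 63·50 = 3150 ≡ 1, so λ ≡ 46.
  x = λ² - 61 - 57 = 2116 - 118 ≡ 55; y = λ·(61 - 55) - 57 ≡ 18. → (55, 18)

(55, 18)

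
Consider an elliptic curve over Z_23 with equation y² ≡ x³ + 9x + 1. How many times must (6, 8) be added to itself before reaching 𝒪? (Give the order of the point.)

7

2P: tangent at (6, 8): λ = (3·6² + 9)/(2·8) ≡ 2/16. 16⁻¹ ≡ 13 (mod 23), so λ ≡ 2·13 ≡ 3.
  x = λ² - 6 - 6 = 9 - 12 ≡ 20; y = λ·(6 - 20) - 8 ≡ 19. → (20, 19)
3P: (20, 19) + (6, 8). λ = (8 - 19)/(6 - 20) ≡ 12/9 mod 23. 9⁻¹ ≡ 18 (mod 23) since 9·18 = 162 ≡ 1, so λ ≡ 9.
  x = λ² - 20 - 6 = 81 - 26 ≡ 9; y = λ·(20 - 9) - 19 ≡ 11. → (9, 11)
4P: (9, 11) + (6, 8). λ = (8 - 11)/(6 - 9) ≡ 20/20 mod 23. 20⁻¹ ≡ 15 (mod 23), so λ ≡ 1.
  x = λ² - 9 - 6 = 1 - 15 ≡ 9; y = λ·(9 - 9) - 11 ≡ 12. → (9, 12)
5P: (9, 12) + (6, 8). λ = (8 - 12)/(6 - 9) ≡ 19/20 mod 23. 20⁻¹ ≡ 15 (mod 23), so λ ≡ 9.
  x = λ² - 9 - 6 = 81 - 15 ≡ 20; y = λ·(9 - 20) - 12 ≡ 4. → (20, 4)
6P: (20, 4) + (6, 8). λ = (8 - 4)/(6 - 20) ≡ 4/9 mod 23. 9⁻¹ ≡ 18 (mod 23) since 9·18 = 162 ≡ 1, so λ ≡ 3.
  x = λ² - 20 - 6 = 9 - 26 ≡ 6; y = λ·(20 - 6) - 4 ≡ 15. → (6, 15)
7P: (6, 15) + (6, 8): same x and y₁ ≡ -y₂, so the sum is 𝒪.
7P = 𝒪, so the order is 7.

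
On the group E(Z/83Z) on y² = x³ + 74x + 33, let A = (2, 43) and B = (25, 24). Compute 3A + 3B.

First 3A:
Repeated addition: build up to 3A.
2A: tangent at (2, 43): λ = (3·2² + 74)/(2·43) ≡ 3/3. 3⁻¹ ≡ 28 (mod 83), so λ ≡ 3·28 ≡ 1.
  x = λ² - 2 - 2 = 1 - 4 ≡ 80; y = λ·(2 - 80) - 43 ≡ 45. → (80, 45)
3A: (80, 45) + (2, 43). λ = (43 - 45)/(2 - 80) ≡ 81/5 mod 83. 5⁻¹ ≡ 50 (mod 83), so λ ≡ 66.
  x = λ² - 80 - 2 = 4356 - 82 ≡ 41; y = λ·(80 - 41) - 45 ≡ 39. → (41, 39)
3A = (41, 39).
Next 3B:
Repeated addition: build up to 3B.
2B: tangent at (25, 24): λ = (3·25² + 74)/(2·24) ≡ 40/48. 48⁻¹ ≡ 64 (mod 83) since 48·64 = 3072 ≡ 1, so λ ≡ 40·64 ≡ 70.
  x = λ² - 25 - 25 = 4900 - 50 ≡ 36; y = λ·(25 - 36) - 24 ≡ 36. → (36, 36)
3B: (36, 36) + (25, 24). λ = (24 - 36)/(25 - 36) ≡ 71/72 mod 83. 72⁻¹ ≡ 15 (mod 83) since 72·15 = 1080 ≡ 1, so λ ≡ 69.
  x = λ² - 36 - 25 = 4761 - 61 ≡ 52; y = λ·(36 - 52) - 36 ≡ 22. → (52, 22)
3B = (52, 22).
Finally 3A + 3B:
(41, 39) + (52, 22). λ = (22 - 39)/(52 - 41) ≡ 66/11 mod 83. 11⁻¹ ≡ 68 (mod 83) since 11·68 = 748 ≡ 1, so λ ≡ 6.
  x = λ² - 41 - 52 = 36 - 93 ≡ 26; y = λ·(41 - 26) - 39 ≡ 51. → (26, 51)

(26, 51)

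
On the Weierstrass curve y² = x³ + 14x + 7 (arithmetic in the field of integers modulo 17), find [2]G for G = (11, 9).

(4, 12)

tangent at (11, 9): λ = (3·11² + 14)/(2·9) ≡ 3/1. 1⁻¹ ≡ 1 (mod 17), so λ ≡ 3·1 ≡ 3.
  x = λ² - 11 - 11 = 9 - 22 ≡ 4; y = λ·(11 - 4) - 9 ≡ 12. → (4, 12)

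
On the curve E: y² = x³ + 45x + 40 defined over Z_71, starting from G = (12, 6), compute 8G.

Double-and-add on 8 = (1000)₂. Start with G = (12, 6) for the leading 1-bit.
double: tangent at (12, 6): λ = (3·12² + 45)/(2·6) ≡ 51/12. 12⁻¹ ≡ 6 (mod 71) since 12·6 = 72 ≡ 1, so λ ≡ 51·6 ≡ 22.
  x = λ² - 12 - 12 = 484 - 24 ≡ 34; y = λ·(12 - 34) - 6 ≡ 7. → (34, 7)
double: tangent at (34, 7): λ = (3·34² + 45)/(2·7) ≡ 34/14. 14⁻¹ ≡ 66 (mod 71), so λ ≡ 34·66 ≡ 43.
  x = λ² - 34 - 34 = 1849 - 68 ≡ 6; y = λ·(34 - 6) - 7 ≡ 61. → (6, 61)
double: tangent at (6, 61): λ = (3·6² + 45)/(2·61) ≡ 11/51. 51⁻¹ ≡ 39 (mod 71) since 51·39 = 1989 ≡ 1, so λ ≡ 11·39 ≡ 3.
  x = λ² - 6 - 6 = 9 - 12 ≡ 68; y = λ·(6 - 68) - 61 ≡ 37. → (68, 37)

(68, 37)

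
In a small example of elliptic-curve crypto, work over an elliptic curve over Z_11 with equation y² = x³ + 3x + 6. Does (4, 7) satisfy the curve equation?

y² = 7² ≡ 5; x³ + 3x + 6 = 82 ≡ 5 (mod 11). 5 = 5.

yes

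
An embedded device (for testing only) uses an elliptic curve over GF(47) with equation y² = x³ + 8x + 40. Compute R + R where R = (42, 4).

tangent at (42, 4): λ = (3·42² + 8)/(2·4) ≡ 36/8. 8⁻¹ ≡ 6 (mod 47) since 8·6 = 48 ≡ 1, so λ ≡ 36·6 ≡ 28.
  x = λ² - 42 - 42 = 784 - 84 ≡ 42; y = λ·(42 - 42) - 4 ≡ 43. → (42, 43)

(42, 43)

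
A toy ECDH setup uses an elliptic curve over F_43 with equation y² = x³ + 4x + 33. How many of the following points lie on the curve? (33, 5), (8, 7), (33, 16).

1

(33, 5): 5² ≡ 25, rhs ≡ 25 → on.
(8, 7): 7² ≡ 6, rhs ≡ 18 → off.
(33, 16): 16² ≡ 41, rhs ≡ 25 → off.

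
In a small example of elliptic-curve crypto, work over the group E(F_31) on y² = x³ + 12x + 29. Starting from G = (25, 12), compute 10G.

(5, 11)

Repeated addition: build up to 10G.
2G: tangent at (25, 12): λ = (3·25² + 12)/(2·12) ≡ 27/24. 24⁻¹ ≡ 22 (mod 31), so λ ≡ 27·22 ≡ 5.
  x = λ² - 25 - 25 = 25 - 50 ≡ 6; y = λ·(25 - 6) - 12 ≡ 21. → (6, 21)
3G: (6, 21) + (25, 12). λ = (12 - 21)/(25 - 6) ≡ 22/19 mod 31. 19⁻¹ ≡ 18 (mod 31), so λ ≡ 24.
  x = λ² - 6 - 25 = 576 - 31 ≡ 18; y = λ·(6 - 18) - 21 ≡ 1. → (18, 1)
4G: (18, 1) + (25, 12). λ = (12 - 1)/(25 - 18) ≡ 11/7 mod 31. 7⁻¹ ≡ 9 (mod 31), so λ ≡ 6.
  x = λ² - 18 - 25 = 36 - 43 ≡ 24; y = λ·(18 - 24) - 1 ≡ 25. → (24, 25)
5G: (24, 25) + (25, 12). λ = (12 - 25)/(25 - 24) ≡ 18/1 mod 31. 1⁻¹ ≡ 1 (mod 31) since 1·1 = 1 ≡ 1, so λ ≡ 18.
  x = λ² - 24 - 25 = 324 - 49 ≡ 27; y = λ·(24 - 27) - 25 ≡ 14. → (27, 14)
6G: (27, 14) + (25, 12). λ = (12 - 14)/(25 - 27) ≡ 29/29 mod 31. 29⁻¹ ≡ 15 (mod 31), so λ ≡ 1.
  x = λ² - 27 - 25 = 1 - 52 ≡ 11; y = λ·(27 - 11) - 14 ≡ 2. → (11, 2)
7G: (11, 2) + (25, 12). λ = (12 - 2)/(25 - 11) ≡ 10/14 mod 31. 14⁻¹ ≡ 20 (mod 31) since 14·20 = 280 ≡ 1, so λ ≡ 14.
  x = λ² - 11 - 25 = 196 - 36 ≡ 5; y = λ·(11 - 5) - 2 ≡ 20. → (5, 20)
8G: (5, 20) + (25, 12). λ = (12 - 20)/(25 - 5) ≡ 23/20 mod 31. 20⁻¹ ≡ 14 (mod 31), so λ ≡ 12.
  x = λ² - 5 - 25 = 144 - 30 ≡ 21; y = λ·(5 - 21) - 20 ≡ 5. → (21, 5)
9G: (21, 5) + (25, 12). λ = (12 - 5)/(25 - 21) ≡ 7/4 mod 31. 4⁻¹ ≡ 8 (mod 31), so λ ≡ 25.
  x = λ² - 21 - 25 = 625 - 46 ≡ 21; y = λ·(21 - 21) - 5 ≡ 26. → (21, 26)
10G: (21, 26) + (25, 12). λ = (12 - 26)/(25 - 21) ≡ 17/4 mod 31. 4⁻¹ ≡ 8 (mod 31), so λ ≡ 12.
  x = λ² - 21 - 25 = 144 - 46 ≡ 5; y = λ·(21 - 5) - 26 ≡ 11. → (5, 11)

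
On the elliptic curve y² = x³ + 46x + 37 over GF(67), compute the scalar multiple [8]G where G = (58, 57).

(32, 24)

Double-and-add on 8 = (1000)₂. Start with G = (58, 57) for the leading 1-bit.
double: tangent at (58, 57): λ = (3·58² + 46)/(2·57) ≡ 21/47. 47⁻¹ ≡ 10 (mod 67), so λ ≡ 21·10 ≡ 9.
  x = λ² - 58 - 58 = 81 - 116 ≡ 32; y = λ·(58 - 32) - 57 ≡ 43. → (32, 43)
double: tangent at (32, 43): λ = (3·32² + 46)/(2·43) ≡ 36/19. 19⁻¹ ≡ 60 (mod 67) since 19·60 = 1140 ≡ 1, so λ ≡ 36·60 ≡ 16.
  x = λ² - 32 - 32 = 256 - 64 ≡ 58; y = λ·(32 - 58) - 43 ≡ 10. → (58, 10)
double: tangent at (58, 10): λ = (3·58² + 46)/(2·10) ≡ 21/20. 20⁻¹ ≡ 57 (mod 67) since 20·57 = 1140 ≡ 1, so λ ≡ 21·57 ≡ 58.
  x = λ² - 58 - 58 = 3364 - 116 ≡ 32; y = λ·(58 - 32) - 10 ≡ 24. → (32, 24)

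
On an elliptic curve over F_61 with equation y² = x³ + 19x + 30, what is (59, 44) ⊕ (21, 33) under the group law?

(39, 26)

(59, 44) + (21, 33). λ = (33 - 44)/(21 - 59) ≡ 50/23 mod 61. 23⁻¹ ≡ 8 (mod 61) since 23·8 = 184 ≡ 1, so λ ≡ 34.
  x = λ² - 59 - 21 = 1156 - 80 ≡ 39; y = λ·(59 - 39) - 44 ≡ 26. → (39, 26)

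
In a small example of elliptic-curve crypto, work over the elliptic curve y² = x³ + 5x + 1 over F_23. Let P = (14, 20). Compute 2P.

tangent at (14, 20): λ = (3·14² + 5)/(2·20) ≡ 18/17. 17⁻¹ ≡ 19 (mod 23) since 17·19 = 323 ≡ 1, so λ ≡ 18·19 ≡ 20.
  x = λ² - 14 - 14 = 400 - 28 ≡ 4; y = λ·(14 - 4) - 20 ≡ 19. → (4, 19)

(4, 19)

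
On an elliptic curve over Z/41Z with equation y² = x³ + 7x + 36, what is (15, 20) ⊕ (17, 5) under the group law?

(15, 20) + (17, 5). λ = (5 - 20)/(17 - 15) ≡ 26/2 mod 41. 2⁻¹ ≡ 21 (mod 41), so λ ≡ 13.
  x = λ² - 15 - 17 = 169 - 32 ≡ 14; y = λ·(15 - 14) - 20 ≡ 34. → (14, 34)

(14, 34)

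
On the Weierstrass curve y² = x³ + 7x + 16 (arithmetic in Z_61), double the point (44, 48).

tangent at (44, 48): λ = (3·44² + 7)/(2·48) ≡ 20/35. 35⁻¹ ≡ 7 (mod 61), so λ ≡ 20·7 ≡ 18.
  x = λ² - 44 - 44 = 324 - 88 ≡ 53; y = λ·(44 - 53) - 48 ≡ 34. → (53, 34)

(53, 34)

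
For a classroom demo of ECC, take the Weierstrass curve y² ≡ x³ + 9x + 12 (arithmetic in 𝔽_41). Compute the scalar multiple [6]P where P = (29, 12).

(23, 39)

Repeated addition: build up to 6P.
2P: tangent at (29, 12): λ = (3·29² + 9)/(2·12) ≡ 31/24. 24⁻¹ ≡ 12 (mod 41), so λ ≡ 31·12 ≡ 3.
  x = λ² - 29 - 29 = 9 - 58 ≡ 33; y = λ·(29 - 33) - 12 ≡ 17. → (33, 17)
3P: (33, 17) + (29, 12). λ = (12 - 17)/(29 - 33) ≡ 36/37 mod 41. 37⁻¹ ≡ 10 (mod 41) since 37·10 = 370 ≡ 1, so λ ≡ 32.
  x = λ² - 33 - 29 = 1024 - 62 ≡ 19; y = λ·(33 - 19) - 17 ≡ 21. → (19, 21)
4P: (19, 21) + (29, 12). λ = (12 - 21)/(29 - 19) ≡ 32/10 mod 41. 10⁻¹ ≡ 37 (mod 41), so λ ≡ 36.
  x = λ² - 19 - 29 = 1296 - 48 ≡ 18; y = λ·(19 - 18) - 21 ≡ 15. → (18, 15)
5P: (18, 15) + (29, 12). λ = (12 - 15)/(29 - 18) ≡ 38/11 mod 41. 11⁻¹ ≡ 15 (mod 41), so λ ≡ 37.
  x = λ² - 18 - 29 = 1369 - 47 ≡ 10; y = λ·(18 - 10) - 15 ≡ 35. → (10, 35)
6P: (10, 35) + (29, 12). λ = (12 - 35)/(29 - 10) ≡ 18/19 mod 41. 19⁻¹ ≡ 13 (mod 41), so λ ≡ 29.
  x = λ² - 10 - 29 = 841 - 39 ≡ 23; y = λ·(10 - 23) - 35 ≡ 39. → (23, 39)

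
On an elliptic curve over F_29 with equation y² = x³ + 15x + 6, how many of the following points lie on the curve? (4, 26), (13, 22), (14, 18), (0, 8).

(4, 26): 26² ≡ 9, rhs ≡ 14 → off.
(13, 22): 22² ≡ 20, rhs ≡ 20 → on.
(14, 18): 18² ≡ 5, rhs ≡ 2 → off.
(0, 8): 8² ≡ 6, rhs ≡ 6 → on.

2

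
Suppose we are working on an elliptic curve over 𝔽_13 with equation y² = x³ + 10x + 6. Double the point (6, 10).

tangent at (6, 10): λ = (3·6² + 10)/(2·10) ≡ 1/7. 7⁻¹ ≡ 2 (mod 13), so λ ≡ 1·2 ≡ 2.
  x = λ² - 6 - 6 = 4 - 12 ≡ 5; y = λ·(6 - 5) - 10 ≡ 5. → (5, 5)

(5, 5)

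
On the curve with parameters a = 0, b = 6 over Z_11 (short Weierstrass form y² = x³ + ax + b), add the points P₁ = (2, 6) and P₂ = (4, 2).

(2, 6) + (4, 2). λ = (2 - 6)/(4 - 2) ≡ 7/2 mod 11. 2⁻¹ ≡ 6 (mod 11) since 2·6 = 12 ≡ 1, so λ ≡ 9.
  x = λ² - 2 - 4 = 81 - 6 ≡ 9; y = λ·(2 - 9) - 6 ≡ 8. → (9, 8)

(9, 8)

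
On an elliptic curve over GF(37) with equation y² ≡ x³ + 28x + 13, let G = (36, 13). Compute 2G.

(13, 13)

tangent at (36, 13): λ = (3·36² + 28)/(2·13) ≡ 31/26. 26⁻¹ ≡ 10 (mod 37), so λ ≡ 31·10 ≡ 14.
  x = λ² - 36 - 36 = 196 - 72 ≡ 13; y = λ·(36 - 13) - 13 ≡ 13. → (13, 13)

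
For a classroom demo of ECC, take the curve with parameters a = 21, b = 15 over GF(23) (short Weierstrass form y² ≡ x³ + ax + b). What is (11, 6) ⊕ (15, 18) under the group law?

(11, 6) + (15, 18). λ = (18 - 6)/(15 - 11) ≡ 12/4 mod 23. 4⁻¹ ≡ 6 (mod 23) since 4·6 = 24 ≡ 1, so λ ≡ 3.
  x = λ² - 11 - 15 = 9 - 26 ≡ 6; y = λ·(11 - 6) - 6 ≡ 9. → (6, 9)

(6, 9)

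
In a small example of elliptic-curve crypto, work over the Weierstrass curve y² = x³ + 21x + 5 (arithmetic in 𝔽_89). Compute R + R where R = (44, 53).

(0, 19)

tangent at (44, 53): λ = (3·44² + 21)/(2·53) ≡ 44/17. 17⁻¹ ≡ 21 (mod 89) since 17·21 = 357 ≡ 1, so λ ≡ 44·21 ≡ 34.
  x = λ² - 44 - 44 = 1156 - 88 ≡ 0; y = λ·(44 - 0) - 53 ≡ 19. → (0, 19)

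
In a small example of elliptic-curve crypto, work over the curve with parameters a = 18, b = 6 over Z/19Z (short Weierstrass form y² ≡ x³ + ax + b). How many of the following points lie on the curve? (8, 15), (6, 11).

2

(8, 15): 15² ≡ 16, rhs ≡ 16 → on.
(6, 11): 11² ≡ 7, rhs ≡ 7 → on.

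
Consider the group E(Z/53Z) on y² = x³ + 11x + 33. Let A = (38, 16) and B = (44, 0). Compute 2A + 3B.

First 2A:
Repeated addition: build up to 2A.
2A: tangent at (38, 16): λ = (3·38² + 11)/(2·16) ≡ 50/32. 32⁻¹ ≡ 5 (mod 53), so λ ≡ 50·5 ≡ 38.
  x = λ² - 38 - 38 = 1444 - 76 ≡ 43; y = λ·(38 - 43) - 16 ≡ 6. → (43, 6)
2A = (43, 6).
Next 3B:
Repeated addition: build up to 3B.
2B: (44, 0) + (44, 0): same x and y₁ ≡ -y₂, so the sum is O.
3B: O + (44, 0) = (44, 0) (identity).
3B = (44, 0).
Finally 2A + 3B:
(43, 6) + (44, 0). λ = (0 - 6)/(44 - 43) ≡ 47/1 mod 53. 1⁻¹ ≡ 1 (mod 53), so λ ≡ 47.
  x = λ² - 43 - 44 = 2209 - 87 ≡ 2; y = λ·(43 - 2) - 6 ≡ 13. → (2, 13)

(2, 13)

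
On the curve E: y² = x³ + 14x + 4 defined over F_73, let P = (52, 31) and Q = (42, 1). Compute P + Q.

(61, 15)

(52, 31) + (42, 1). λ = (1 - 31)/(42 - 52) ≡ 43/63 mod 73. 63⁻¹ ≡ 51 (mod 73), so λ ≡ 3.
  x = λ² - 52 - 42 = 9 - 94 ≡ 61; y = λ·(52 - 61) - 31 ≡ 15. → (61, 15)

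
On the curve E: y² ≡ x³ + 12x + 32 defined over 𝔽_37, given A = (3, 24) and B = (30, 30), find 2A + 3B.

(20, 24)

First 2A:
Repeated addition: build up to 2A.
2A: tangent at (3, 24): λ = (3·3² + 12)/(2·24) ≡ 2/11. 11⁻¹ ≡ 27 (mod 37), so λ ≡ 2·27 ≡ 17.
  x = λ² - 3 - 3 = 289 - 6 ≡ 24; y = λ·(3 - 24) - 24 ≡ 26. → (24, 26)
2A = (24, 26).
Next 3B:
Repeated addition: build up to 3B.
2B: tangent at (30, 30): λ = (3·30² + 12)/(2·30) ≡ 11/23. 23⁻¹ ≡ 29 (mod 37), so λ ≡ 11·29 ≡ 23.
  x = λ² - 30 - 30 = 529 - 60 ≡ 25; y = λ·(30 - 25) - 30 ≡ 11. → (25, 11)
3B: (25, 11) + (30, 30). λ = (30 - 11)/(30 - 25) ≡ 19/5 mod 37. 5⁻¹ ≡ 15 (mod 37) since 5·15 = 75 ≡ 1, so λ ≡ 26.
  x = λ² - 25 - 30 = 676 - 55 ≡ 29; y = λ·(25 - 29) - 11 ≡ 33. → (29, 33)
3B = (29, 33).
Finally 2A + 3B:
(24, 26) + (29, 33). λ = (33 - 26)/(29 - 24) ≡ 7/5 mod 37. 5⁻¹ ≡ 15 (mod 37) since 5·15 = 75 ≡ 1, so λ ≡ 31.
  x = λ² - 24 - 29 = 961 - 53 ≡ 20; y = λ·(24 - 20) - 26 ≡ 24. → (20, 24)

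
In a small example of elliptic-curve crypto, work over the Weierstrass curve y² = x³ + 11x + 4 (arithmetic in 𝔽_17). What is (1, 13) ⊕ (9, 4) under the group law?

(8, 14)

(1, 13) + (9, 4). λ = (4 - 13)/(9 - 1) ≡ 8/8 mod 17. 8⁻¹ ≡ 15 (mod 17), so λ ≡ 1.
  x = λ² - 1 - 9 = 1 - 10 ≡ 8; y = λ·(1 - 8) - 13 ≡ 14. → (8, 14)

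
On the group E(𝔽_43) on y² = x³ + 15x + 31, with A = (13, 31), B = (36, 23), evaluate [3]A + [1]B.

(42, 31)

First 3A:
Repeated addition: build up to 3A.
2A: tangent at (13, 31): λ = (3·13² + 15)/(2·31) ≡ 6/19. 19⁻¹ ≡ 34 (mod 43), so λ ≡ 6·34 ≡ 32.
  x = λ² - 13 - 13 = 1024 - 26 ≡ 9; y = λ·(13 - 9) - 31 ≡ 11. → (9, 11)
3A: (9, 11) + (13, 31). λ = (31 - 11)/(13 - 9) ≡ 20/4 mod 43. 4⁻¹ ≡ 11 (mod 43), so λ ≡ 5.
  x = λ² - 9 - 13 = 25 - 22 ≡ 3; y = λ·(9 - 3) - 11 ≡ 19. → (3, 19)
3A = (3, 19).
Finally 3A + B:
(3, 19) + (36, 23). λ = (23 - 19)/(36 - 3) ≡ 4/33 mod 43. 33⁻¹ ≡ 30 (mod 43) since 33·30 = 990 ≡ 1, so λ ≡ 34.
  x = λ² - 3 - 36 = 1156 - 39 ≡ 42; y = λ·(3 - 42) - 19 ≡ 31. → (42, 31)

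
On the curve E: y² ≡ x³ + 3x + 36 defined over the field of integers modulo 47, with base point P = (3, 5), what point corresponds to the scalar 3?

Repeated addition: build up to 3P.
2P: tangent at (3, 5): λ = (3·3² + 3)/(2·5) ≡ 30/10. 10⁻¹ ≡ 33 (mod 47) since 10·33 = 330 ≡ 1, so λ ≡ 30·33 ≡ 3.
  x = λ² - 3 - 3 = 9 - 6 ≡ 3; y = λ·(3 - 3) - 5 ≡ 42. → (3, 42)
3P: (3, 42) + (3, 5): same x and y₁ ≡ -y₂, so the sum is the point at infinity.

O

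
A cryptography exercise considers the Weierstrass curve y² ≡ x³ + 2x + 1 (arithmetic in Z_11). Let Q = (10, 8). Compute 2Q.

tangent at (10, 8): λ = (3·10² + 2)/(2·8) ≡ 5/5. 5⁻¹ ≡ 9 (mod 11), so λ ≡ 5·9 ≡ 1.
  x = λ² - 10 - 10 = 1 - 20 ≡ 3; y = λ·(10 - 3) - 8 ≡ 10. → (3, 10)

(3, 10)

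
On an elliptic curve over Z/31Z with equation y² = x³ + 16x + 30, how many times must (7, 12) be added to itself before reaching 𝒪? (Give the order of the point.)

11

2P: tangent at (7, 12): λ = (3·7² + 16)/(2·12) ≡ 8/24. 24⁻¹ ≡ 22 (mod 31) since 24·22 = 528 ≡ 1, so λ ≡ 8·22 ≡ 21.
  x = λ² - 7 - 7 = 441 - 14 ≡ 24; y = λ·(7 - 24) - 12 ≡ 3. → (24, 3)
3P: (24, 3) + (7, 12). λ = (12 - 3)/(7 - 24) ≡ 9/14 mod 31. 14⁻¹ ≡ 20 (mod 31), so λ ≡ 25.
  x = λ² - 24 - 7 = 625 - 31 ≡ 5; y = λ·(24 - 5) - 3 ≡ 7. → (5, 7)
4P: (5, 7) + (7, 12). λ = (12 - 7)/(7 - 5) ≡ 5/2 mod 31. 2⁻¹ ≡ 16 (mod 31), so λ ≡ 18.
  x = λ² - 5 - 7 = 324 - 12 ≡ 2; y = λ·(5 - 2) - 7 ≡ 16. → (2, 16)
5P: (2, 16) + (7, 12). λ = (12 - 16)/(7 - 2) ≡ 27/5 mod 31. 5⁻¹ ≡ 25 (mod 31), so λ ≡ 24.
  x = λ² - 2 - 7 = 576 - 9 ≡ 9; y = λ·(2 - 9) - 16 ≡ 2. → (9, 2)
6P: (9, 2) + (7, 12). λ = (12 - 2)/(7 - 9) ≡ 10/29 mod 31. 29⁻¹ ≡ 15 (mod 31), so λ ≡ 26.
  x = λ² - 9 - 7 = 676 - 16 ≡ 9; y = λ·(9 - 9) - 2 ≡ 29. → (9, 29)
7P: (9, 29) + (7, 12). λ = (12 - 29)/(7 - 9) ≡ 14/29 mod 31. 29⁻¹ ≡ 15 (mod 31), so λ ≡ 24.
  x = λ² - 9 - 7 = 576 - 16 ≡ 2; y = λ·(9 - 2) - 29 ≡ 15. → (2, 15)
8P: (2, 15) + (7, 12). λ = (12 - 15)/(7 - 2) ≡ 28/5 mod 31. 5⁻¹ ≡ 25 (mod 31), so λ ≡ 18.
  x = λ² - 2 - 7 = 324 - 9 ≡ 5; y = λ·(2 - 5) - 15 ≡ 24. → (5, 24)
9P: (5, 24) + (7, 12). λ = (12 - 24)/(7 - 5) ≡ 19/2 mod 31. 2⁻¹ ≡ 16 (mod 31), so λ ≡ 25.
  x = λ² - 5 - 7 = 625 - 12 ≡ 24; y = λ·(5 - 24) - 24 ≡ 28. → (24, 28)
10P: (24, 28) + (7, 12). λ = (12 - 28)/(7 - 24) ≡ 15/14 mod 31. 14⁻¹ ≡ 20 (mod 31), so λ ≡ 21.
  x = λ² - 24 - 7 = 441 - 31 ≡ 7; y = λ·(24 - 7) - 28 ≡ 19. → (7, 19)
11P: (7, 19) + (7, 12): same x and y₁ ≡ -y₂, so the sum is 𝒪.
11P = 𝒪, so the order is 11.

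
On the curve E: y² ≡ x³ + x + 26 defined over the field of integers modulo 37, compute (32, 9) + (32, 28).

O

The two points share x = 32 and their y-coordinates satisfy 9 + 28 ≡ 0 (mod 37), so they are inverses. Their sum is ∞.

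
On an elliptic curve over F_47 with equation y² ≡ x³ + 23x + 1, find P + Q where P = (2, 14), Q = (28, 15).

(2, 14) + (28, 15). λ = (15 - 14)/(28 - 2) ≡ 1/26 mod 47. 26⁻¹ ≡ 38 (mod 47), so λ ≡ 38.
  x = λ² - 2 - 28 = 1444 - 30 ≡ 4; y = λ·(2 - 4) - 14 ≡ 4. → (4, 4)

(4, 4)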